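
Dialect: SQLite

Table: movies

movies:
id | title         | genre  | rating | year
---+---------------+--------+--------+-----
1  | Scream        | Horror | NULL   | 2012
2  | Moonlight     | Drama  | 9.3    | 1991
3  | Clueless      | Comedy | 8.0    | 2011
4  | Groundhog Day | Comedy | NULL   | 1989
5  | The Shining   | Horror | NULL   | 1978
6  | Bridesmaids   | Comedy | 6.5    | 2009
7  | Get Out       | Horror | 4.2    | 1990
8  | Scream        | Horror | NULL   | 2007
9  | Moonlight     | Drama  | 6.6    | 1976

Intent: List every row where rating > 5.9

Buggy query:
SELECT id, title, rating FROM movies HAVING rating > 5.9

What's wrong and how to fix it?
Bug: HAVING filters the output of aggregation, but this query has no GROUP BY and no aggregate functions, so SQLite rejects it (HAVING clause on a non-aggregate query); the condition here is per row

Fix: Replace HAVING with WHERE since the condition applies to individual rows

Corrected query:
SELECT id, title, rating FROM movies WHERE rating > 5.9

Result:
id | title       | rating
---+-------------+-------
2  | Moonlight   | 9.3   
3  | Clueless    | 8     
6  | Bridesmaids | 6.5   
9  | Moonlight   | 6.6   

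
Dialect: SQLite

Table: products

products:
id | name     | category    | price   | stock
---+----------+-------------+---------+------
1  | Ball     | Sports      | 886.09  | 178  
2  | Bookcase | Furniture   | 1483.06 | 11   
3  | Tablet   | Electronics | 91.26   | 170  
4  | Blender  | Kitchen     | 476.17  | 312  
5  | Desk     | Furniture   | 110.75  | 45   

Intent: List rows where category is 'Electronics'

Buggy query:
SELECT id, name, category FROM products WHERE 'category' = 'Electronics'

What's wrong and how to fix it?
Bug: Single quotes denote string literals in SQL; the column name is being compared as a constant string

Fix: Reference the column as category without single quotes

Corrected query:
SELECT id, name, category FROM products WHERE category = 'Electronics'

Result:
id | name   | category   
---+--------+------------
3  | Tablet | Electronics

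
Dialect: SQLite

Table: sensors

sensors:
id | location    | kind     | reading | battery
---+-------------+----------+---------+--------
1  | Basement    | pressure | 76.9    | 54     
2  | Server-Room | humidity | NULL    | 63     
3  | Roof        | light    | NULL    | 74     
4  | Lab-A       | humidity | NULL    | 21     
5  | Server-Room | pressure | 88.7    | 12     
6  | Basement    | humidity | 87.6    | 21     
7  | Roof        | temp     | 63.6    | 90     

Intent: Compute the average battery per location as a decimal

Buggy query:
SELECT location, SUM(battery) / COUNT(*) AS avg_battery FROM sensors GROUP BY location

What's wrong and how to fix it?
Bug: SUM(battery) and COUNT(*) are both integers; the division truncates the fractional part

Fix: Multiply by 1.0 (or CAST to REAL) to force floating-point division

Corrected query:
SELECT location, SUM(battery) * 1.0 / COUNT(*) AS avg_battery FROM sensors GROUP BY location

Result:
location    | avg_battery
------------+------------
Basement    | 37.5       
Lab-A       | 21         
Roof        | 82         
Server-Room | 37.5       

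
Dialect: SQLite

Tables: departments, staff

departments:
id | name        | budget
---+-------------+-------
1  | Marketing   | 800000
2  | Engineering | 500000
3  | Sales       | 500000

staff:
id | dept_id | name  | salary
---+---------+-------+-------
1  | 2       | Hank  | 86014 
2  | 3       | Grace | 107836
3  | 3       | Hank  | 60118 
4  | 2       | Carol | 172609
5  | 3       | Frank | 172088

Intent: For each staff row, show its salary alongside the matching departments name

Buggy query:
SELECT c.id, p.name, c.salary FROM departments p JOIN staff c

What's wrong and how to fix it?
Bug: JOIN with no ON clause produces a cartesian product; every staff row pairs with every departments row

Fix: Specify the join condition linking the foreign key to the parent id

Corrected query:
SELECT c.id, p.name, c.salary FROM departments p JOIN staff c ON c.dept_id = p.id

Result:
id | name        | salary
---+-------------+-------
1  | Engineering | 86014 
2  | Sales       | 107836
3  | Sales       | 60118 
4  | Engineering | 172609
5  | Sales       | 172088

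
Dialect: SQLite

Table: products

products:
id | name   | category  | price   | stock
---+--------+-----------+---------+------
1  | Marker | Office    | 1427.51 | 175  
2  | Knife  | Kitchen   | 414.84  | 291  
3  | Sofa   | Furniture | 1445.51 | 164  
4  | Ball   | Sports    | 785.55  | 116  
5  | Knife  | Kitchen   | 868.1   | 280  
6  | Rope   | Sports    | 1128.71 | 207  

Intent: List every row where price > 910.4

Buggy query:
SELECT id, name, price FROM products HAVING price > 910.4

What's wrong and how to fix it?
Bug: This is a non-aggregate query (no GROUP BY, no aggregates), so in SQLite the HAVING clause is invalid here; a row-level condition belongs in WHERE

Fix: Replace HAVING with WHERE since the condition applies to individual rows

Corrected query:
SELECT id, name, price FROM products WHERE price > 910.4

Result:
id | name   | price  
---+--------+--------
1  | Marker | 1427.51
3  | Sofa   | 1445.51
6  | Rope   | 1128.71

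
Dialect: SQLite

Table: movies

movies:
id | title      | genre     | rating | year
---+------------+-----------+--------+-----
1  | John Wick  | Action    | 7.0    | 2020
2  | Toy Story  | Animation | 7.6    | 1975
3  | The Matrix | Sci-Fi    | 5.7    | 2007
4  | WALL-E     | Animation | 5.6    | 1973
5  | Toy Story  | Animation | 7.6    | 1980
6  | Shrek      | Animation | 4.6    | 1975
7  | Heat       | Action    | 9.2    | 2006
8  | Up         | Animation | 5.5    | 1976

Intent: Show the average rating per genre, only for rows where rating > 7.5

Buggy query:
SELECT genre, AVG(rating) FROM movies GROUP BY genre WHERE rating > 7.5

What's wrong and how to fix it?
Bug: Row-level WHERE must come before GROUP BY in the clause order

Fix: Move the WHERE clause before GROUP BY

Corrected query:
SELECT genre, AVG(rating) FROM movies WHERE rating > 7.5 GROUP BY genre

Result:
genre     | AVG(rating)
----------+------------
Action    | 9.2        
Animation | 7.6        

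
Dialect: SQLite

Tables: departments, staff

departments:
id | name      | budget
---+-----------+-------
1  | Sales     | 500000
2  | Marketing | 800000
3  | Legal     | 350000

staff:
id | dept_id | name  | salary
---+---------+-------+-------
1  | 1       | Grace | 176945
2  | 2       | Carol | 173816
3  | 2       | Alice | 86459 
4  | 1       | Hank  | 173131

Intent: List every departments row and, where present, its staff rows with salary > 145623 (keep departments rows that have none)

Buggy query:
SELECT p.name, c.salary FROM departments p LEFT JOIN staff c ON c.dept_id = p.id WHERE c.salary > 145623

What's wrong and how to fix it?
Bug: Filtering c.salary in WHERE discards the NULL rows produced by LEFT JOIN, turning it into an inner join

Fix: Move the right-table condition into the ON clause so unmatched parents are kept

Corrected query:
SELECT p.name, c.salary FROM departments p LEFT JOIN staff c ON c.dept_id = p.id AND c.salary > 145623

Result:
name      | salary
----------+-------
Sales     | 173131
Sales     | 176945
Marketing | 173816
Legal     | NULL  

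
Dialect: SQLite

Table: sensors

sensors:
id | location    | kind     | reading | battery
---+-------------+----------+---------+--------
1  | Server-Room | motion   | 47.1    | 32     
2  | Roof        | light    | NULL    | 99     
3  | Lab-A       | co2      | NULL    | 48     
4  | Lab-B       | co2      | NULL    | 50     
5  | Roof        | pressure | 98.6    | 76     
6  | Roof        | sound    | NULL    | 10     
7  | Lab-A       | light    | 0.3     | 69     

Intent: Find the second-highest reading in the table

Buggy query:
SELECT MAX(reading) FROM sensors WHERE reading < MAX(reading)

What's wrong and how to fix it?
Bug: MAX(reading) on the right of the comparison is an aggregate-in-WHERE error

Fix: Compute the overall MAX in a subquery, then take MAX of rows below it

Corrected query:
SELECT MAX(reading) FROM sensors WHERE reading < (SELECT MAX(reading) FROM sensors)

Result:
MAX(reading)
------------
47.1        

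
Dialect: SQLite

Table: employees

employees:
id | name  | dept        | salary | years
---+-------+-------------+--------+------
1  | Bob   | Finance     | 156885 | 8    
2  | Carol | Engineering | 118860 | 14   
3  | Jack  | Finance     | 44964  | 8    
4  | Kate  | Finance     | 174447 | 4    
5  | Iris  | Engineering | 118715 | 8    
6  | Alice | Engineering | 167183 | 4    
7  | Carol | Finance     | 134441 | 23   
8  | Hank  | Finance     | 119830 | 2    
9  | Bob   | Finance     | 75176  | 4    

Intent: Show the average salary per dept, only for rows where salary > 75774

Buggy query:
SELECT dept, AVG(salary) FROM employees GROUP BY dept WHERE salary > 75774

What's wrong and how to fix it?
Bug: Row-level WHERE must come before GROUP BY in the clause order

Fix: Move the WHERE clause before GROUP BY

Corrected query:
SELECT dept, AVG(salary) FROM employees WHERE salary > 75774 GROUP BY dept

Result:
dept        | AVG(salary)  
------------+--------------
Engineering | 134919.333333
Finance     | 146400.75    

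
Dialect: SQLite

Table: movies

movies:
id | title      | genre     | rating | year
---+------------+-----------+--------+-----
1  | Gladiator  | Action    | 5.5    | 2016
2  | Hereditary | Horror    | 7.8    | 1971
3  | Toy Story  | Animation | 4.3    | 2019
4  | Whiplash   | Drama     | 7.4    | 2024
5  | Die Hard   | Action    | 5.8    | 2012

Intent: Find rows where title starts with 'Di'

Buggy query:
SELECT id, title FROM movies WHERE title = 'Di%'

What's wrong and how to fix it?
Bug: Wildcards only work with LIKE; '=' treats '%' as a literal character

Fix: Use LIKE for wildcard pattern matching

Corrected query:
SELECT id, title FROM movies WHERE title LIKE 'Di%'

Result:
id | title   
---+---------
5  | Die Hard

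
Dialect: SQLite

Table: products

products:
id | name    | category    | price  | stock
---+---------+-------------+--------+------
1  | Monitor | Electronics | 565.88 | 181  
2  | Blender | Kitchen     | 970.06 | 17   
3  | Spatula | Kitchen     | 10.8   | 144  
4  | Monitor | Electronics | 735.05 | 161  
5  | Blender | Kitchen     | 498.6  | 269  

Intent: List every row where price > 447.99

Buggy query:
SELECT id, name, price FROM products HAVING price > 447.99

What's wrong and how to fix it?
Bug: HAVING filters the output of aggregation, but this query has no GROUP BY and no aggregate functions, so SQLite rejects it (HAVING clause on a non-aggregate query); the condition here is per row

Fix: Use WHERE for row-level filtering

Corrected query:
SELECT id, name, price FROM products WHERE price > 447.99

Result:
id | name    | price 
---+---------+-------
1  | Monitor | 565.88
2  | Blender | 970.06
4  | Monitor | 735.05
5  | Blender | 498.6 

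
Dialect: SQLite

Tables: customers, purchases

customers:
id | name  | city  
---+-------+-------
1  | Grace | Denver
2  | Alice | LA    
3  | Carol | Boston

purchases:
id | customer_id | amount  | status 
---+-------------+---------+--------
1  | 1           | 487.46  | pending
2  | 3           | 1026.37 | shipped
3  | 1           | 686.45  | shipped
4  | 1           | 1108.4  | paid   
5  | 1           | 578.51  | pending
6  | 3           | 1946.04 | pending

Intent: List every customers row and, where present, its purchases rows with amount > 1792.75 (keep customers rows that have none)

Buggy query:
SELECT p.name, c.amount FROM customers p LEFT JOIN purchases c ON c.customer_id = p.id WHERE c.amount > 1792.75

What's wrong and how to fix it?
Bug: A WHERE condition on the right-hand table after LEFT JOIN drops unmatched parents

Fix: Move the right-table condition into the ON clause so unmatched parents are kept

Corrected query:
SELECT p.name, c.amount FROM customers p LEFT JOIN purchases c ON c.customer_id = p.id AND c.amount > 1792.75

Result:
name  | amount 
------+--------
Grace | NULL   
Alice | NULL   
Carol | 1946.04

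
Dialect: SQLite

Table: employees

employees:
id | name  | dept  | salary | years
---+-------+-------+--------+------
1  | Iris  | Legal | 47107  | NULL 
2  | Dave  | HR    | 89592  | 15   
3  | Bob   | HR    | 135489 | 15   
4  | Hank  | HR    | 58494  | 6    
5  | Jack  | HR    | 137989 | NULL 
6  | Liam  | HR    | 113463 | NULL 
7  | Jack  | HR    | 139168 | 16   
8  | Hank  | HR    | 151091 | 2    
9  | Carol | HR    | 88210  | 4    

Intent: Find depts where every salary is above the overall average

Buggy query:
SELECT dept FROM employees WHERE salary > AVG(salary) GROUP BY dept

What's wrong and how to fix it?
Bug: WHERE evaluates per row before aggregation, so AVG() is unavailable

Fix: Compute the overall average in a scalar subquery and compare each group's MIN against it in HAVING

Corrected query:
SELECT dept FROM employees GROUP BY dept HAVING MIN(salary) > (SELECT AVG(salary) FROM employees)

Result:
(no rows)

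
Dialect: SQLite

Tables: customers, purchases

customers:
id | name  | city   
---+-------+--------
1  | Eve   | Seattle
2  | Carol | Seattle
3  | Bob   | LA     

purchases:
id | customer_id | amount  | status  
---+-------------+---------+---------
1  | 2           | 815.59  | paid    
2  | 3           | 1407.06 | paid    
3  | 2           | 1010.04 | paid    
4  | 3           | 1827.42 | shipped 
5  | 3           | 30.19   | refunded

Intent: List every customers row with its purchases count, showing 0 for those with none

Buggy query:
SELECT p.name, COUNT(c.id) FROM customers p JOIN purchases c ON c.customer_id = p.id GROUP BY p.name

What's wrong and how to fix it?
Bug: INNER JOIN drops customers rows that have no matching purchases rows

Fix: Switch to LEFT JOIN to retain unmatched parent rows

Corrected query:
SELECT p.name, COUNT(c.id) FROM customers p LEFT JOIN purchases c ON c.customer_id = p.id GROUP BY p.name

Result:
name  | COUNT(c.id)
------+------------
Bob   | 3          
Carol | 2          
Eve   | 0          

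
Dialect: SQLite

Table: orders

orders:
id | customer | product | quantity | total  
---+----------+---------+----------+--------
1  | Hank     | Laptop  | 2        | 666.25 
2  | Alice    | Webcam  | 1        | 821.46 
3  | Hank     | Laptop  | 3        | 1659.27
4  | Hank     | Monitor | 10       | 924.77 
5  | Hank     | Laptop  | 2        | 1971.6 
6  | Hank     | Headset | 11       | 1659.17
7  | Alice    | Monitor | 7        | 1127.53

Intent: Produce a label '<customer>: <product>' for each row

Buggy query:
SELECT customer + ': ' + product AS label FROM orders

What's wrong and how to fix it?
Bug: '+' is numeric addition; on text columns SQLite converts them to 0 instead of concatenating

Fix: Use the || operator for string concatenation

Corrected query:
SELECT customer || ': ' || product AS label FROM orders

Result:
label         
--------------
Hank: Laptop  
Alice: Webcam 
Hank: Laptop  
Hank: Monitor 
Hank: Laptop  
Hank: Headset 
Alice: Monitor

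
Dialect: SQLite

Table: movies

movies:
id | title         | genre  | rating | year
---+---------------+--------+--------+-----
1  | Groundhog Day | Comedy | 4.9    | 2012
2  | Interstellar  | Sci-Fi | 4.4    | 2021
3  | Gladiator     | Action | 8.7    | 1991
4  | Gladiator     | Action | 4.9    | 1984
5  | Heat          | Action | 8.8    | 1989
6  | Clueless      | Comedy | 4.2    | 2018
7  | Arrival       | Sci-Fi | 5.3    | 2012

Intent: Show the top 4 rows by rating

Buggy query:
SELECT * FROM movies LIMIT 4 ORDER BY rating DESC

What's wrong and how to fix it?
Bug: LIMIT must come after ORDER BY

Fix: Swap the clauses: ORDER BY first, then LIMIT

Corrected query:
SELECT * FROM movies ORDER BY rating DESC LIMIT 4

Result:
id | title         | genre  | rating | year
---+---------------+--------+--------+-----
5  | Heat          | Action | 8.8    | 1989
3  | Gladiator     | Action | 8.7    | 1991
7  | Arrival       | Sci-Fi | 5.3    | 2012
1  | Groundhog Day | Comedy | 4.9    | 2012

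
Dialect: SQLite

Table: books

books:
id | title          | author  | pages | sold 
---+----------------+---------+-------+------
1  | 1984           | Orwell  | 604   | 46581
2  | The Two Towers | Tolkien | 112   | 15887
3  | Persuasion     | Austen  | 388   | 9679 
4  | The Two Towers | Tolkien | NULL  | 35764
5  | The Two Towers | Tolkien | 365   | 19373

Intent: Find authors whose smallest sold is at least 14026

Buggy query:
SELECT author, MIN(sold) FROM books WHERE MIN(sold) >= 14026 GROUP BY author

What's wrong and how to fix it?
Bug: MIN() in WHERE is a misuse of aggregate

Fix: Use HAVING for the per-group MIN condition

Corrected query:
SELECT author, MIN(sold) FROM books GROUP BY author HAVING MIN(sold) >= 14026

Result:
author  | MIN(sold)
--------+----------
Orwell  | 46581    
Tolkien | 15887    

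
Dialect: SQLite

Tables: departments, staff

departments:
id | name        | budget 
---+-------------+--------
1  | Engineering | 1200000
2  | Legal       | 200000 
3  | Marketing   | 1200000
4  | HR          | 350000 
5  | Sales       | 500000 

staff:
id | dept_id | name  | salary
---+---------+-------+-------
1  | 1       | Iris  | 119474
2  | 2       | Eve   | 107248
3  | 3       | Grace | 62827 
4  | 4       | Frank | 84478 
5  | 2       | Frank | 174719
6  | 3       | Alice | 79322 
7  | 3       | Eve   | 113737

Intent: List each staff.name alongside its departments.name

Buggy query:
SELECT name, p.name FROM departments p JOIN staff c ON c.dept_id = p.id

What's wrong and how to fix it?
Bug: 'name' exists in both joined tables, so the database can't tell which one is meant

Fix: Qualify the column with its table alias (c.name)

Corrected query:
SELECT c.name, p.name FROM departments p JOIN staff c ON c.dept_id = p.id

Result:
name  | name       
------+------------
Iris  | Engineering
Eve   | Legal      
Grace | Marketing  
Frank | HR         
Frank | Legal      
Alice | Marketing  
Eve   | Marketing  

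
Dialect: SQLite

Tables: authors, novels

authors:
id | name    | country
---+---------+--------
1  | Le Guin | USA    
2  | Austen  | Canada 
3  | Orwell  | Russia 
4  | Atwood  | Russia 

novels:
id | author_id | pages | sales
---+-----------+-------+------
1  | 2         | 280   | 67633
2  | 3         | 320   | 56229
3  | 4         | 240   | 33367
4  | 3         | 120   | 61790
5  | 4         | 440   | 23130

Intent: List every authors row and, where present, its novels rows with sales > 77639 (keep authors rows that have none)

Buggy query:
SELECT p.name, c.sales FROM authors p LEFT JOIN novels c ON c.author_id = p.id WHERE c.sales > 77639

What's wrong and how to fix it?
Bug: A WHERE condition on the right-hand table after LEFT JOIN drops unmatched parents

Fix: Put 'c.sales > 77639' in the JOIN's ON clause instead of WHERE

Corrected query:
SELECT p.name, c.sales FROM authors p LEFT JOIN novels c ON c.author_id = p.id AND c.sales > 77639

Result:
name    | sales
--------+------
Le Guin | NULL 
Austen  | NULL 
Orwell  | NULL 
Atwood  | NULL 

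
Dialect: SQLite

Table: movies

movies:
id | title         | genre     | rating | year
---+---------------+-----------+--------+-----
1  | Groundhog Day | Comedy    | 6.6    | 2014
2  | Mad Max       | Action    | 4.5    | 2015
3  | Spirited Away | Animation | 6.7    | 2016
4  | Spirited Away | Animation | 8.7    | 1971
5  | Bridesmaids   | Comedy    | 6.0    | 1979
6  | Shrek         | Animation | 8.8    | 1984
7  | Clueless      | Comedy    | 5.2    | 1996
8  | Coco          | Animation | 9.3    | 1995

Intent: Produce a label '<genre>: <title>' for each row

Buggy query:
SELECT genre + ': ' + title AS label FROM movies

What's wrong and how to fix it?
Bug: SQLite uses || for string concatenation; + coerces text to numbers (yielding 0)

Fix: Use the || operator for string concatenation

Corrected query:
SELECT genre || ': ' || title AS label FROM movies

Result:
label                   
------------------------
Comedy: Groundhog Day   
Action: Mad Max         
Animation: Spirited Away
Animation: Spirited Away
Comedy: Bridesmaids     
Animation: Shrek        
Comedy: Clueless        
Animation: Coco         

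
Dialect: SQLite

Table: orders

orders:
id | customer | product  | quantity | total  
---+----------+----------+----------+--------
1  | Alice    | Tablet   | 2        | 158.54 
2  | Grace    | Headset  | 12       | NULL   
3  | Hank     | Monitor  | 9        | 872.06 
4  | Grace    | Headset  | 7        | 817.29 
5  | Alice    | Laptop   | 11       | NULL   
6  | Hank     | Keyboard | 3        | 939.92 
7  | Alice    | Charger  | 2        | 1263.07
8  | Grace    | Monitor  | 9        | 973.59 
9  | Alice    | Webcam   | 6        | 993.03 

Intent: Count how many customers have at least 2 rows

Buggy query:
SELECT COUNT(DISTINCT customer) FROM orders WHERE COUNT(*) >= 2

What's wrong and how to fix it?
Bug: WHERE filters individual rows, not groups, so a group-level COUNT is invalid there

Fix: Use a subquery that GROUPs and filters with HAVING, then count its rows

Corrected query:
SELECT COUNT(*) FROM (SELECT customer FROM orders GROUP BY customer HAVING COUNT(*) >= 2)

Result:
COUNT(*)
--------
3       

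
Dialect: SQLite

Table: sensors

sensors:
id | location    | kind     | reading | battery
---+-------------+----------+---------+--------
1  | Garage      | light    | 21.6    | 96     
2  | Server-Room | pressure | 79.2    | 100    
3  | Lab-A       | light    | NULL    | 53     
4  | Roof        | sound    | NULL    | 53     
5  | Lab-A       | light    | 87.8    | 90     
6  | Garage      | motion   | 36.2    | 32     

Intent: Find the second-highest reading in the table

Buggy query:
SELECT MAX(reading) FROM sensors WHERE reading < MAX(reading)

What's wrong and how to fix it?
Bug: The inner MAX is an aggregate inside WHERE, which is not allowed

Fix: Compute the overall MAX in a subquery, then take MAX of rows below it

Corrected query:
SELECT MAX(reading) FROM sensors WHERE reading < (SELECT MAX(reading) FROM sensors)

Result:
MAX(reading)
------------
79.2        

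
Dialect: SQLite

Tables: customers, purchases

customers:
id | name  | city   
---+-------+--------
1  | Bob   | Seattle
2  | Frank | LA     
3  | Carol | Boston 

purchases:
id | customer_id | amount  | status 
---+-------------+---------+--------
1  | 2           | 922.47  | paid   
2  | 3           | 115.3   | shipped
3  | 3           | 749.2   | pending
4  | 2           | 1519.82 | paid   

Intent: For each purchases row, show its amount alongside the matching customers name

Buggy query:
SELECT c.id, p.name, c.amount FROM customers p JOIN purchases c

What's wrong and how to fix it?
Bug: JOIN with no ON clause produces a cartesian product; every purchases row pairs with every customers row

Fix: Add ON c.customer_id = p.id to the JOIN

Corrected query:
SELECT c.id, p.name, c.amount FROM customers p JOIN purchases c ON c.customer_id = p.id

Result:
id | name  | amount 
---+-------+--------
1  | Frank | 922.47 
2  | Carol | 115.3  
3  | Carol | 749.2  
4  | Frank | 1519.82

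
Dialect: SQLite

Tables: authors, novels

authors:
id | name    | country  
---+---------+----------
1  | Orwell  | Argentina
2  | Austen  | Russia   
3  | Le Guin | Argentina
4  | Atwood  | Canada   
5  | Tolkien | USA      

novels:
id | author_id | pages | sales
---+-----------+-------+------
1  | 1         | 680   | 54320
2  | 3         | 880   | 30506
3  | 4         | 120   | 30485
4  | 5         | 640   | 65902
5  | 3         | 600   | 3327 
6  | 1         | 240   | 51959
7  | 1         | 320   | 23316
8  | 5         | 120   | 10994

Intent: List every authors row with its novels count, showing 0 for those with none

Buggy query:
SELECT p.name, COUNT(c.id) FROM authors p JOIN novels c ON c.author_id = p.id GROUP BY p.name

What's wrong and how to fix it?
Bug: An inner join excludes parents with zero children

Fix: Switch to LEFT JOIN to retain unmatched parent rows

Corrected query:
SELECT p.name, COUNT(c.id) FROM authors p LEFT JOIN novels c ON c.author_id = p.id GROUP BY p.name

Result:
name    | COUNT(c.id)
--------+------------
Atwood  | 1          
Austen  | 0          
Le Guin | 2          
Orwell  | 3          
Tolkien | 2          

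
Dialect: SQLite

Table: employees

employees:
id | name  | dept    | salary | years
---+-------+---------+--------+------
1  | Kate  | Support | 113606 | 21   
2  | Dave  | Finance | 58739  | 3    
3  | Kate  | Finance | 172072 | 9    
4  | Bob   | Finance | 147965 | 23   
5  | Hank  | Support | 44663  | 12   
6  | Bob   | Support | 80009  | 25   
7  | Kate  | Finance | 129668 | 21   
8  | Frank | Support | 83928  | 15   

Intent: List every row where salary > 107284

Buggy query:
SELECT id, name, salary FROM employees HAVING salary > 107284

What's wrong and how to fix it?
Bug: This is a non-aggregate query (no GROUP BY, no aggregates), so in SQLite the HAVING clause is invalid here; a row-level condition belongs in WHERE

Fix: Replace HAVING with WHERE since the condition applies to individual rows

Corrected query:
SELECT id, name, salary FROM employees WHERE salary > 107284

Result:
id | name | salary
---+------+-------
1  | Kate | 113606
3  | Kate | 172072
4  | Bob  | 147965
7  | Kate | 129668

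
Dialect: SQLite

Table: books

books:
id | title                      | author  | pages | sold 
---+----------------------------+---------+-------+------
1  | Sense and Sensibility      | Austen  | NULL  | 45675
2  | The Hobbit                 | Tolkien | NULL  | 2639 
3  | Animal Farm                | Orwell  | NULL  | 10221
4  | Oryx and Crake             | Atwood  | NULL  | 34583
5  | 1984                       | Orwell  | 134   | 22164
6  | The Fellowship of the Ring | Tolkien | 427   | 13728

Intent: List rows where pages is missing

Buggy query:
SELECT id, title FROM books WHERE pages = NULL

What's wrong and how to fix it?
Bug: Comparing to NULL with '=' never matches; NULL = NULL is unknown, not true

Fix: Replace '= NULL' with 'IS NULL'

Corrected query:
SELECT id, title FROM books WHERE pages IS NULL

Result:
id | title                
---+----------------------
1  | Sense and Sensibility
2  | The Hobbit           
3  | Animal Farm          
4  | Oryx and Crake       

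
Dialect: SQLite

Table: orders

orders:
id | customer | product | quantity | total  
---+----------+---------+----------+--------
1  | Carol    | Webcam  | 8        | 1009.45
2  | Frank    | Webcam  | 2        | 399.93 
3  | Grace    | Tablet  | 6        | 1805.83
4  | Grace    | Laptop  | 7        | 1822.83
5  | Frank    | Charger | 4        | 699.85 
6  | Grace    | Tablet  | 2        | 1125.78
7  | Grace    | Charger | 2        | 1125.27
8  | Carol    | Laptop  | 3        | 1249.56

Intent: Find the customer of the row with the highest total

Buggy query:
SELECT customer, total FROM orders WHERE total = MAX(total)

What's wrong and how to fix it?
Bug: MAX(total) is an aggregate and cannot be used directly in WHERE

Fix: Use a subquery: WHERE total = (SELECT MAX(total) FROM orders)

Corrected query:
SELECT customer, total FROM orders WHERE total = (SELECT MAX(total) FROM orders)

Result:
customer | total  
---------+--------
Grace    | 1822.83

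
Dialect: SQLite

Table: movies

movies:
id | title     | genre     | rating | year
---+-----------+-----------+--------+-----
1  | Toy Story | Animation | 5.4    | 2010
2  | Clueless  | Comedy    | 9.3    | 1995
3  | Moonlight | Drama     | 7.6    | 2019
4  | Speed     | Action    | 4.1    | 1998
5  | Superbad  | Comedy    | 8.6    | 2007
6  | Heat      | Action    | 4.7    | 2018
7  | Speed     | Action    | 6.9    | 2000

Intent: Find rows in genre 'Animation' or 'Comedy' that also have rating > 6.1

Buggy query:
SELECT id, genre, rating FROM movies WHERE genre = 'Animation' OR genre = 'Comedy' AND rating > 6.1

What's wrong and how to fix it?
Bug: Without parentheses, AND is evaluated before OR, so the rating filter only applies to the 'Comedy' branch

Fix: Group the OR with parentheses (or use IN), then AND the threshold

Corrected query:
SELECT id, genre, rating FROM movies WHERE (genre = 'Animation' OR genre = 'Comedy') AND rating > 6.1

Result:
id | genre  | rating
---+--------+-------
2  | Comedy | 9.3   
5  | Comedy | 8.6   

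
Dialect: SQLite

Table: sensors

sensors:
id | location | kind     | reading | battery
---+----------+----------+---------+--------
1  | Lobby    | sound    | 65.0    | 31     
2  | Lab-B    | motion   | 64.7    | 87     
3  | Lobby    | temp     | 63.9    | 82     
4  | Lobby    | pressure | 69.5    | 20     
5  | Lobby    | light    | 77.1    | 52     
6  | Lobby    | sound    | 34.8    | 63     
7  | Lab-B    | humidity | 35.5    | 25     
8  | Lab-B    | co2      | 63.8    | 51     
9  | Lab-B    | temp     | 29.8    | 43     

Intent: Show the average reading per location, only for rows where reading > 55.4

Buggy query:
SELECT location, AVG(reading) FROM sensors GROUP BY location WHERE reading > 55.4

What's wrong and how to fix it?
Bug: Row-level WHERE must come before GROUP BY in the clause order

Fix: Place WHERE between FROM and GROUP BY

Corrected query:
SELECT location, AVG(reading) FROM sensors WHERE reading > 55.4 GROUP BY location

Result:
location | AVG(reading)
---------+-------------
Lab-B    | 64.25       
Lobby    | 68.875      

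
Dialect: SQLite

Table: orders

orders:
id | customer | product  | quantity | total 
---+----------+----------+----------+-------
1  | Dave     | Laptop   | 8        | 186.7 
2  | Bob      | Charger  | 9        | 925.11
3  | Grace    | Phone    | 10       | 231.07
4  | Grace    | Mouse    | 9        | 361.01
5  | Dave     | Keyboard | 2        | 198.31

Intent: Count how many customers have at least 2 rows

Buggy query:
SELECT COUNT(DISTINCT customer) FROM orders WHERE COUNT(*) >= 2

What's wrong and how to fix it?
Bug: COUNT(*) cannot appear in WHERE; the per-group count doesn't exist yet

Fix: Group first with HAVING COUNT(*) >= 2, then COUNT the resulting groups

Corrected query:
SELECT COUNT(*) FROM (SELECT customer FROM orders GROUP BY customer HAVING COUNT(*) >= 2)

Result:
COUNT(*)
--------
2       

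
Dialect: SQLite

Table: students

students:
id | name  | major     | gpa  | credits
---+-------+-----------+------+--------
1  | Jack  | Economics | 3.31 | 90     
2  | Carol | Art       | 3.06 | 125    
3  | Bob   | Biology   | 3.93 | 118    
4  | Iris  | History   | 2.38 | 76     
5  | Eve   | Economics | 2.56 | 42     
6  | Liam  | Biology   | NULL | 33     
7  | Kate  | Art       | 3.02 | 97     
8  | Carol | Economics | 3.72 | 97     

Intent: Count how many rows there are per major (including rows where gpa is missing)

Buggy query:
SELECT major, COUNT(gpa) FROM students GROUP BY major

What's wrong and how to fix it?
Bug: COUNT(column) counts non-NULL values only; rows with NULL gpa aren't counted

Fix: Replace COUNT(gpa) with COUNT(*)

Corrected query:
SELECT major, COUNT(*) FROM students GROUP BY major

Result:
major     | COUNT(*)
----------+---------
Art       | 2       
Biology   | 2       
Economics | 3       
History   | 1       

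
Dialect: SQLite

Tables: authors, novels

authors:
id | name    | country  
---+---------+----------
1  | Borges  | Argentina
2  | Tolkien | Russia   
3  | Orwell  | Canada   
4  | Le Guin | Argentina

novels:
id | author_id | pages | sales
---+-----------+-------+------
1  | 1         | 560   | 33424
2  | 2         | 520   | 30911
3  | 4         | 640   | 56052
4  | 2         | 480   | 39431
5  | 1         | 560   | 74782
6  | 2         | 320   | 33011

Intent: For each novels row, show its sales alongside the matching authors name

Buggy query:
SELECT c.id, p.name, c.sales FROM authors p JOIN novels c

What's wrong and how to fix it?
Bug: JOIN with no ON clause produces a cartesian product; every novels row pairs with every authors row

Fix: Specify the join condition linking the foreign key to the parent id

Corrected query:
SELECT c.id, p.name, c.sales FROM authors p JOIN novels c ON c.author_id = p.id

Result:
id | name    | sales
---+---------+------
1  | Borges  | 33424
2  | Tolkien | 30911
3  | Le Guin | 56052
4  | Tolkien | 39431
5  | Borges  | 74782
6  | Tolkien | 33011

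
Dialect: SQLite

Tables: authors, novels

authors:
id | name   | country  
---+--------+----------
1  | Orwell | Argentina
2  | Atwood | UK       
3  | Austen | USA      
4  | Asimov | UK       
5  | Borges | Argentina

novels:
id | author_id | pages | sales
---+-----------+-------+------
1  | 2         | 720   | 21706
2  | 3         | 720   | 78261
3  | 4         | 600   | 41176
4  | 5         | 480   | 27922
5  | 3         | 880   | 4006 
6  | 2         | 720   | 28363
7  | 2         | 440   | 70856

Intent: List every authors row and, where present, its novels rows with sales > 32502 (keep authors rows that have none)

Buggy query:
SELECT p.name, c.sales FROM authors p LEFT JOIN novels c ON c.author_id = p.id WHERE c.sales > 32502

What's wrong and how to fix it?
Bug: Filtering c.sales in WHERE discards the NULL rows produced by LEFT JOIN, turning it into an inner join

Fix: Put 'c.sales > 32502' in the JOIN's ON clause instead of WHERE

Corrected query:
SELECT p.name, c.sales FROM authors p LEFT JOIN novels c ON c.author_id = p.id AND c.sales > 32502

Result:
name   | sales
-------+------
Orwell | NULL 
Atwood | 70856
Austen | 78261
Asimov | 41176
Borges | NULL 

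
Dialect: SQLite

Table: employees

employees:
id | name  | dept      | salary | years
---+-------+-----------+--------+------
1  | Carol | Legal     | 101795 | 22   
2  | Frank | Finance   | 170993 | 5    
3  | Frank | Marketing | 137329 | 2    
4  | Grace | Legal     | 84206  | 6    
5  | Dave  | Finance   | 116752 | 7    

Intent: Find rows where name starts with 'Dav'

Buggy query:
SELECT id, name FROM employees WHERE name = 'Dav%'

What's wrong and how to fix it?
Bug: Wildcards only work with LIKE; '=' treats '%' as a literal character

Fix: Replace '=' with LIKE so 'Dav%' is treated as a pattern

Corrected query:
SELECT id, name FROM employees WHERE name LIKE 'Dav%'

Result:
id | name
---+-----
5  | Dave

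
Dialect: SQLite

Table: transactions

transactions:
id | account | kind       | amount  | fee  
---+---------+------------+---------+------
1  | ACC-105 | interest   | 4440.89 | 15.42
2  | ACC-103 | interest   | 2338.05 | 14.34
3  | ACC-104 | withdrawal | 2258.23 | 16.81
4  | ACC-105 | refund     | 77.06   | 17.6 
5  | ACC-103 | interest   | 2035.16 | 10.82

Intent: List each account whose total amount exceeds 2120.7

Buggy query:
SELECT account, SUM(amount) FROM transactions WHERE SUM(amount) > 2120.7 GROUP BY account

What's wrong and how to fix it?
Bug: Aggregate functions cannot appear in a WHERE clause

Fix: Move the aggregate condition to a HAVING clause

Corrected query:
SELECT account, SUM(amount) FROM transactions GROUP BY account HAVING SUM(amount) > 2120.7

Result:
account | SUM(amount)
--------+------------
ACC-103 | 4373.21    
ACC-104 | 2258.23    
ACC-105 | 4517.95    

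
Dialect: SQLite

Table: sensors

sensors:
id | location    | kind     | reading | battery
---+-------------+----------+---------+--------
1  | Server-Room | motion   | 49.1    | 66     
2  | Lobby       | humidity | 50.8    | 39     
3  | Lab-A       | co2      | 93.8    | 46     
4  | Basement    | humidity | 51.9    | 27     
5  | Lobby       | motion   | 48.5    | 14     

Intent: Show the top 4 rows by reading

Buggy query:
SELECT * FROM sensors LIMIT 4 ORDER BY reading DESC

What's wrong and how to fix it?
Bug: ORDER BY cannot follow LIMIT; LIMIT is the final clause

Fix: Swap the clauses: ORDER BY first, then LIMIT

Corrected query:
SELECT * FROM sensors ORDER BY reading DESC LIMIT 4

Result:
id | location    | kind     | reading | battery
---+-------------+----------+---------+--------
3  | Lab-A       | co2      | 93.8    | 46     
4  | Basement    | humidity | 51.9    | 27     
2  | Lobby       | humidity | 50.8    | 39     
1  | Server-Room | motion   | 49.1    | 66     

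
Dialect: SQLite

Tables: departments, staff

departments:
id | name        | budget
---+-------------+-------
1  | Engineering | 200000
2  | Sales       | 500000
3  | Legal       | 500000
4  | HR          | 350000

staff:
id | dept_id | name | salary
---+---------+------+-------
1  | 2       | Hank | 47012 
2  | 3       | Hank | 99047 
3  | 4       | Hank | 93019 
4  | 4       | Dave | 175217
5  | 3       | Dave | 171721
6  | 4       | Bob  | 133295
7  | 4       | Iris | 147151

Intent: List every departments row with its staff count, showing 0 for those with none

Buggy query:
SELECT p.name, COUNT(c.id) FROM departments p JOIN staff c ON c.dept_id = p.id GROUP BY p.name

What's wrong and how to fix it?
Bug: INNER JOIN drops departments rows that have no matching staff rows

Fix: Use LEFT JOIN so parents without children still appear (COUNT(c.id) gives 0)

Corrected query:
SELECT p.name, COUNT(c.id) FROM departments p LEFT JOIN staff c ON c.dept_id = p.id GROUP BY p.name

Result:
name        | COUNT(c.id)
------------+------------
Engineering | 0          
HR          | 4          
Legal       | 2          
Sales       | 1          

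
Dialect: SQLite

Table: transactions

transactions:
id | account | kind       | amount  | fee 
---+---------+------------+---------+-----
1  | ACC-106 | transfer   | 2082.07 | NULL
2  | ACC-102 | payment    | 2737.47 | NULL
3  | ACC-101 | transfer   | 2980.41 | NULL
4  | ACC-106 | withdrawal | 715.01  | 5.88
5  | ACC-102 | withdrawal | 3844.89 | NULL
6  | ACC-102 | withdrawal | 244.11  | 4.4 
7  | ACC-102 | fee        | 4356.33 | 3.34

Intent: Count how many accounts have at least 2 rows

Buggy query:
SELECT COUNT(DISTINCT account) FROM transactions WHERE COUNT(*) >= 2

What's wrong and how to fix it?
Bug: WHERE filters individual rows, not groups, so a group-level COUNT is invalid there

Fix: Use a subquery that GROUPs and filters with HAVING, then count its rows

Corrected query:
SELECT COUNT(*) FROM (SELECT account FROM transactions GROUP BY account HAVING COUNT(*) >= 2)

Result:
COUNT(*)
--------
2       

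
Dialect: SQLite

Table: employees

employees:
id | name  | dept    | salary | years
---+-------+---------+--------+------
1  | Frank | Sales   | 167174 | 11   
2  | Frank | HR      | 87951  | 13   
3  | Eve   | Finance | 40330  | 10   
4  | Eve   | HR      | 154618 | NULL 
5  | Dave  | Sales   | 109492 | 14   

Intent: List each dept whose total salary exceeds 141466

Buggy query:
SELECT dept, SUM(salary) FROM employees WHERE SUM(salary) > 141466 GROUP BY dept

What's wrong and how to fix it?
Bug: SUM(salary) is an aggregate, but WHERE filters rows before aggregation

Fix: Move the aggregate condition to a HAVING clause

Corrected query:
SELECT dept, SUM(salary) FROM employees GROUP BY dept HAVING SUM(salary) > 141466

Result:
dept  | SUM(salary)
------+------------
HR    | 242569     
Sales | 276666     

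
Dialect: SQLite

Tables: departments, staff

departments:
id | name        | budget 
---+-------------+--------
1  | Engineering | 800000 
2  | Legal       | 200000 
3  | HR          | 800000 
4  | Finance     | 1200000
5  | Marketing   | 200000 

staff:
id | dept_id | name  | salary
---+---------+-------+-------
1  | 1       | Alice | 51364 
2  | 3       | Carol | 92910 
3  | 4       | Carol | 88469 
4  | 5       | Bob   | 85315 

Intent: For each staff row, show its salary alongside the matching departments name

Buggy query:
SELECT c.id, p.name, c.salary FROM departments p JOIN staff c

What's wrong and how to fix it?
Bug: JOIN with no ON clause produces a cartesian product; every staff row pairs with every departments row

Fix: Add ON c.dept_id = p.id to the JOIN

Corrected query:
SELECT c.id, p.name, c.salary FROM departments p JOIN staff c ON c.dept_id = p.id

Result:
id | name        | salary
---+-------------+-------
1  | Engineering | 51364 
2  | HR          | 92910 
3  | Finance     | 88469 
4  | Marketing   | 85315 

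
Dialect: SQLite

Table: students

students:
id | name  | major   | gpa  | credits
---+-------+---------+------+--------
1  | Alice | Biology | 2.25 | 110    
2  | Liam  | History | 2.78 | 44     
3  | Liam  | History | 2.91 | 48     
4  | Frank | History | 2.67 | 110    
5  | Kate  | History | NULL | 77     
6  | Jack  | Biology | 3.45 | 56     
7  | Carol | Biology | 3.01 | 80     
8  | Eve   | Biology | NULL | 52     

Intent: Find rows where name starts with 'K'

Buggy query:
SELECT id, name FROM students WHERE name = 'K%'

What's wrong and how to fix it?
Bug: Wildcards only work with LIKE; '=' treats '%' as a literal character

Fix: Use LIKE for wildcard pattern matching

Corrected query:
SELECT id, name FROM students WHERE name LIKE 'K%'

Result:
id | name
---+-----
5  | Kate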